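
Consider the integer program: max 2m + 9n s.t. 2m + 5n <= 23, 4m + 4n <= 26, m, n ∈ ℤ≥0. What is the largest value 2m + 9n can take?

38

(m,n)=(1,4): 2·1+5·4=22≤23, 4·1+4·4=20≤26, objective 38.
(m,n)=(0,4): 2·0+5·4=20≤23, 4·0+4·4=16≤26, objective 36.
(m,n)=(2,3): 2·2+5·3=19≤23, 4·2+4·3=20≤26, objective 31.
Maximum is 38 at (m,n)=(1,4).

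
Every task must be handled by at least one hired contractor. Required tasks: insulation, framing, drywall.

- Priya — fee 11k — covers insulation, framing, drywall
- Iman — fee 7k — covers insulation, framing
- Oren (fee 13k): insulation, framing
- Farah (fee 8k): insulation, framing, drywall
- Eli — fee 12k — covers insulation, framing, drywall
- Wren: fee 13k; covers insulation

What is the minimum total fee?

8

Farah alone covers insulation, framing, drywall — every task.
Total fee: 8.
No cover costs less than 8.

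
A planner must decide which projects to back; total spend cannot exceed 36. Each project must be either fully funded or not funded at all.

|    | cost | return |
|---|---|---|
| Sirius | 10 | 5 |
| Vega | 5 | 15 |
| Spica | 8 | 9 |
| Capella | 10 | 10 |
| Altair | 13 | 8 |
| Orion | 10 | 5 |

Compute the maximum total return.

Sirius + Vega + Spica + Capella: cost 10 + 5 + 8 + 10 = 33 ≤ 36, return 5 + 15 + 9 + 10 = 39.
Vega + Spica + Capella + Altair: cost 5 + 8 + 10 + 13 = 36 ≤ 36, return 15 + 9 + 10 + 8 = 42.
Vega + Spica + Capella + Orion: cost 5 + 8 + 10 + 10 = 33 ≤ 36, return 15 + 9 + 10 + 5 = 39.
Best is Vega, Spica, Capella, and Altair with total return 42.

42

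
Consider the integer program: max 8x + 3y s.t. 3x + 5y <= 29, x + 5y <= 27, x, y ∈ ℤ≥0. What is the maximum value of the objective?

72

Relaxing integrality, the LP optimum is 77.33 at (x,y) = (9.67, 0), which is not an integer point.
(x,y)=(9,0) is feasible, giving 72.
(x,y)=(8,1) is feasible, giving 67.
(x,y)=(8,0) is feasible, giving 64.
Maximum is 72 at (x,y)=(9,0).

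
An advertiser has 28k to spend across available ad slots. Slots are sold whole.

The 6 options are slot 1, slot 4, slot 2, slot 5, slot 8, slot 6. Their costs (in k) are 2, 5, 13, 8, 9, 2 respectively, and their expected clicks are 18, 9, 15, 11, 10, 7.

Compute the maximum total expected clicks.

55

Take slot 1, slot 4, slot 5, slot 8, and slot 6: cost 2 + 5 + 8 + 9 + 2 = 26 ≤ 28, expected clicks 18 + 9 + 11 + 10 + 7 = 55.
No other feasible combination does better.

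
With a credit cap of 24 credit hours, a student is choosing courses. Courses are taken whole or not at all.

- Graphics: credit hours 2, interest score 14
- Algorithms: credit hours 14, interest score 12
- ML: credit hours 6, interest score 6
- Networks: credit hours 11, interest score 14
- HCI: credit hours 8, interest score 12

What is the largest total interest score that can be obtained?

Graphics + Algorithms + HCI: credit hours 2 + 14 + 8 = 24 ≤ 24, interest score 14 + 12 + 12 = 38.
Graphics + Networks + HCI: credit hours 2 + 11 + 8 = 21 ≤ 24, interest score 14 + 14 + 12 = 40.
Graphics + ML + Networks: credit hours 2 + 6 + 11 = 19 ≤ 24, interest score 14 + 6 + 14 = 34.
Best is Graphics, Networks, and HCI with total interest score 40.

40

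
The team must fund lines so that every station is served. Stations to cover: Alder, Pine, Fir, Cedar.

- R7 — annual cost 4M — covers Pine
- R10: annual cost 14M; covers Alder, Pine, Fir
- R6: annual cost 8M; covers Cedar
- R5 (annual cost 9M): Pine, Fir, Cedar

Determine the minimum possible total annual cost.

22

The greedy cost-per-new-station heuristic would pick R5 and R10 for 23, but a cheaper cover exists.
Choose R10 and R6: together they cover Alder, Pine, Fir, Cedar — every station.
Total annual cost: 14 + 8 = 22.
No cover costs less than 22.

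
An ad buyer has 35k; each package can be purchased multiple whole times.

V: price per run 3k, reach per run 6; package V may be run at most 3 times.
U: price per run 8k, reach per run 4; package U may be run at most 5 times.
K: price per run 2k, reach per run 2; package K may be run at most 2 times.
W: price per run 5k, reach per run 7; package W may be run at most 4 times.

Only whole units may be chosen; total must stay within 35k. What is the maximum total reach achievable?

50

This is a bounded integer knapsack.
V has the best ratio (6/3); taking only V gives at most 3×6 = 18 (stopped by the supply cap of 3).
Mixing does better — 3×V, 2×K, and 4×W: price 33 ≤ 35, reach 3·6 + 2·2 + 4·7 = 50.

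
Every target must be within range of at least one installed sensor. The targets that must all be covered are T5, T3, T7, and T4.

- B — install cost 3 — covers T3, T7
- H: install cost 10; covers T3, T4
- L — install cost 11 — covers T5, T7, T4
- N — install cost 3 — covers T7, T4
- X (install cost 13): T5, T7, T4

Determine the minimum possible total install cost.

14

This is a weighted set-cover instance.
The greedy cost-per-new-target heuristic would pick B, N, and L for 17, but a cheaper cover exists.
Choose B and L: together they cover T5, T3, T7, T4 — every target.
Total install cost: 3 + 11 = 14.
No cover costs less than 14.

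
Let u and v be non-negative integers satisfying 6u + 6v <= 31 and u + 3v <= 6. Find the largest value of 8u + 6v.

40

(u,v)=(5,0): 6·5+6·0=30≤31, 1·5+3·0=5≤6, objective 40.
(u,v)=(4,0): 6·4+6·0=24≤31, 1·4+3·0=4≤6, objective 32.
No feasible integer point exceeds 40.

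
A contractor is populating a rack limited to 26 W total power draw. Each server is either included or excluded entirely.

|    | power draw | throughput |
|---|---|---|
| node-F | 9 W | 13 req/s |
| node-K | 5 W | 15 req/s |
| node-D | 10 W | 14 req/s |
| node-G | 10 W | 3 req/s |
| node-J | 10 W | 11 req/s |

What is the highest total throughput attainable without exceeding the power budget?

This is a 0-1 knapsack instance.
Allowing fractional choices, the relaxed optimum would be about 44.2, but servers are indivisible.
node-K + node-D + node-J: power draw 5 + 10 + 10 = 25 ≤ 26, throughput 15 + 14 + 11 = 40.
node-F + node-K + node-D: power draw 9 + 5 + 10 = 24 ≤ 26, throughput 13 + 15 + 14 = 42.
node-F + node-K + node-J: power draw 9 + 5 + 10 = 24 ≤ 26, throughput 13 + 15 + 11 = 39.
Best is node-F, node-K, and node-D with total throughput 42.

42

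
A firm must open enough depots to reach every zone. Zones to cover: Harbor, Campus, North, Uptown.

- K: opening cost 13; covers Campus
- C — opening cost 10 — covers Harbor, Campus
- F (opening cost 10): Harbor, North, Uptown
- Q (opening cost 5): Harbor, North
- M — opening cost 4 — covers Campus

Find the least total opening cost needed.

14

This is a weighted set-cover instance.
The greedy cost-per-new-zone heuristic would pick Q, M, and F for 19, but a cheaper cover exists.
Choose F and M: together they cover Harbor, Campus, North, Uptown — every zone.
Total opening cost: 10 + 4 = 14.
No cover costs less than 14.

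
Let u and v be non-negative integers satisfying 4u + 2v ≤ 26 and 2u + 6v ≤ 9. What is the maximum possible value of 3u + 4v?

12

The continuous relaxation peaks at (4.5, 0) with value 13.50; rounding to a feasible lattice point costs some objective.
(u,v)=(4,0): 4·4+2·0=16≤26, 2·4+6·0=8≤9, objective 12.
(u,v)=(3,0): 4·3+2·0=12≤26, 2·3+6·0=6≤9, objective 9.
No feasible integer point exceeds 12.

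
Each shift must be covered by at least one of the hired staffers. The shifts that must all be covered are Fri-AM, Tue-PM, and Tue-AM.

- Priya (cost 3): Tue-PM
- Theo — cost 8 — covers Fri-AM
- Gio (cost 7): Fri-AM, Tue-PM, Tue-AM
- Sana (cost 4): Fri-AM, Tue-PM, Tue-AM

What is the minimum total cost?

This is a weighted set-cover instance.
Sana alone covers Fri-AM, Tue-PM, Tue-AM — every shift.
Total cost: 4.
No cover costs less than 4.

4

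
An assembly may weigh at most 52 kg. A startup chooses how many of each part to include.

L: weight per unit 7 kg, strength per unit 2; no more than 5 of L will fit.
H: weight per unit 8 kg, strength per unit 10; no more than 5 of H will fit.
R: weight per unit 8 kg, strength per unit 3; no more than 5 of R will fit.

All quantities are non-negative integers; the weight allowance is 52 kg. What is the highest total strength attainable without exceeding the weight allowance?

H has the best ratio (10/8); taking only H gives at most 5×10 = 50 (stopped by the supply cap of 5).
Mixing does better — 5×H and 1×R: weight 48 ≤ 52, strength 5·10 + 1·3 = 53.

53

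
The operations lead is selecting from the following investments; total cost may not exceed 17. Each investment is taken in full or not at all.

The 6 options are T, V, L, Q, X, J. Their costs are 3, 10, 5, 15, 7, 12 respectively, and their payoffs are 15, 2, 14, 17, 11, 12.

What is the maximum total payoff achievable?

T + L: cost 3 + 5 = 8 ≤ 17, payoff 15 + 14 = 29.
T + L + X: cost 3 + 5 + 7 = 15 ≤ 17, payoff 15 + 14 + 11 = 40.
Best is T, L, and X with total payoff 40.

40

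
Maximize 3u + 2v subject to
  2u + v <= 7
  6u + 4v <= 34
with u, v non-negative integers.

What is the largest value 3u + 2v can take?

(u,v)=(0,7): 2·0+1·7=7≤7, 6·0+4·7=28≤34, objective 14.
(u,v)=(0,6): 2·0+1·6=6≤7, 6·0+4·6=24≤34, objective 12.
Maximum is 14 at (u,v)=(0,7).

14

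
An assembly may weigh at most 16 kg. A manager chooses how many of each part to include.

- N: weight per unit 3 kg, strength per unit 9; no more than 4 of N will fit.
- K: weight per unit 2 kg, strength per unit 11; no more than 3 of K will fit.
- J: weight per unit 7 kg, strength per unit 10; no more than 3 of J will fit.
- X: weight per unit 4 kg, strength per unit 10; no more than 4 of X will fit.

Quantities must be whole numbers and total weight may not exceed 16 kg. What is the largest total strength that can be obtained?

K has the best ratio (11/2); taking only K gives at most 3×11 = 33 (stopped by the supply cap of 3).
Mixing does better — 2×N, 3×K, and 1×X: weight 16 ≤ 16, strength 2·9 + 3·11 + 1·10 = 61.

61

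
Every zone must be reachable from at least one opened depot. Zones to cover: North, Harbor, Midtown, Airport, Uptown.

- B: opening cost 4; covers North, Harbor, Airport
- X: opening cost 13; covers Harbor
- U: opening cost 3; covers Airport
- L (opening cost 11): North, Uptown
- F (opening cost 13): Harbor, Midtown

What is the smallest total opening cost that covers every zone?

27

The greedy cost-per-new-zone heuristic would pick B, L, and F for 28, but a cheaper cover exists.
Choose U, L, and F: together they cover North, Harbor, Midtown, Airport, Uptown — every zone.
Total opening cost: 3 + 11 + 13 = 27.
No cover costs less than 27.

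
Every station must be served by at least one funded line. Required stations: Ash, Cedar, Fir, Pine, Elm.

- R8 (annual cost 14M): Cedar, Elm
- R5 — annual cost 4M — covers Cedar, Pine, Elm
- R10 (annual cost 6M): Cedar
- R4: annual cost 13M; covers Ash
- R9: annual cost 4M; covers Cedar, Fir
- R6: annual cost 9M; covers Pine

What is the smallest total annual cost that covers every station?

This is an integer covering problem.
Choose R5, R4, and R9: together they cover Ash, Cedar, Fir, Pine, Elm — every station.
Total annual cost: 4 + 13 + 4 = 21.
No cover costs less than 21.

21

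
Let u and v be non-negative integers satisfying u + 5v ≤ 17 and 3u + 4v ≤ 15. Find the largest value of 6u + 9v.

The continuous relaxation peaks at (0.636, 3.27) with value 33.27; rounding to a feasible lattice point costs some objective.
(u,v)=(1,3): 1·1+5·3=16≤17, 3·1+4·3=15≤15, objective 33.
(u,v)=(2,2): 1·2+5·2=12≤17, 3·2+4·2=14≤15, objective 30.
(u,v)=(0,3): 1·0+5·3=15≤17, 3·0+4·3=12≤15, objective 27.
(u,v)=(1,2): 1·1+5·2=11≤17, 3·1+4·2=11≤15, objective 24.
Maximum is 33 at (u,v)=(1,3).

33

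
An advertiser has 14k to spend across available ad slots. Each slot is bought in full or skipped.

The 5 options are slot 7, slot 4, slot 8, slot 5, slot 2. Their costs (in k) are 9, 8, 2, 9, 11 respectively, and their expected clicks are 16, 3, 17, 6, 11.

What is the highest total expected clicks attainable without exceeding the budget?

33

Allowing fractional choices, the relaxed optimum would be about 36.0, but ad slots are indivisible.
slot 7 + slot 8: cost 9 + 2 = 11 ≤ 14, expected clicks 16 + 17 = 33.
slot 8 + slot 5: cost 2 + 9 = 11 ≤ 14, expected clicks 17 + 6 = 23.
slot 8 + slot 2: cost 2 + 11 = 13 ≤ 14, expected clicks 17 + 11 = 28.
Best is slot 7 and slot 8 with total expected clicks 33.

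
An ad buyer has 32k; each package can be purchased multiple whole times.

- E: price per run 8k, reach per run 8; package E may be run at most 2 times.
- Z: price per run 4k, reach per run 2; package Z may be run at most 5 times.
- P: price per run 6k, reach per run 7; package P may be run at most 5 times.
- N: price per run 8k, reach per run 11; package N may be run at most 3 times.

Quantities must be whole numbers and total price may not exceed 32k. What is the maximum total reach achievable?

41

N has the best ratio (11/8); taking only N gives at most 3×11 = 33 (stopped by the supply cap of 3).
Mixing does better — 1×E and 3×N: price 32 ≤ 32, reach 1·8 + 3·11 = 41.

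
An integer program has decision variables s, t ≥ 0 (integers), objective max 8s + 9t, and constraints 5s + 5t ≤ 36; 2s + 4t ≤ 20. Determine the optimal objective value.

59

(s,t)=(4,3): 5·4+5·3=35≤36, 2·4+4·3=20≤20, objective 59.
(s,t)=(5,2): 5·5+5·2=35≤36, 2·5+4·2=18≤20, objective 58.
(s,t)=(3,3): 5·3+5·3=30≤36, 2·3+4·3=18≤20, objective 51.
(s,t)=(4,2): 5·4+5·2=30≤36, 2·4+4·2=16≤20, objective 50.
No feasible integer point exceeds 59.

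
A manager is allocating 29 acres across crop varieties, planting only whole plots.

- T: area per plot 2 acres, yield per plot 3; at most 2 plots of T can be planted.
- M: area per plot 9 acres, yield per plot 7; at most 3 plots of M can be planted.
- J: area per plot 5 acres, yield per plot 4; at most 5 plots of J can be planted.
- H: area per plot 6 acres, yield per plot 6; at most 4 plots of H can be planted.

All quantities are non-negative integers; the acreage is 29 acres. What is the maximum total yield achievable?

30

T has the best ratio (3/2); taking only T gives at most 2×3 = 6 (stopped by the supply cap of 2).
Mixing does better — 2×T and 4×H: area 28 ≤ 29, yield 2·3 + 4·6 = 30.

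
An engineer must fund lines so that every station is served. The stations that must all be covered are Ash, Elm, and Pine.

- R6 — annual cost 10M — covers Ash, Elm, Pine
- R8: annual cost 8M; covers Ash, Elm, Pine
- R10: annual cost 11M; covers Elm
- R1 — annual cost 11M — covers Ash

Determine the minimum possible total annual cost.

This is a weighted set-cover instance.
R8 alone covers Ash, Elm, Pine — every station.
Total annual cost: 8.
No cover costs less than 8.

8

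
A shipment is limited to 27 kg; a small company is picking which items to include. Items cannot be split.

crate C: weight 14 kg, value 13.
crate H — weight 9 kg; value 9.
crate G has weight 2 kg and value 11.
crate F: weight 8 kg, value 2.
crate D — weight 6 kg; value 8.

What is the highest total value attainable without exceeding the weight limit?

Allowing fractional choices, the relaxed optimum would be about 37.3, but items are indivisible.
crate C + crate G + crate D: weight 14 + 2 + 6 = 22 ≤ 27, value 13 + 11 + 8 = 32.
crate H + crate G + crate F + crate D: weight 9 + 2 + 8 + 6 = 25 ≤ 27, value 9 + 11 + 2 + 8 = 30.
crate C + crate H + crate G: weight 14 + 9 + 2 = 25 ≤ 27, value 13 + 9 + 11 = 33.
Best is crate C, crate H, and crate G with total value 33.

33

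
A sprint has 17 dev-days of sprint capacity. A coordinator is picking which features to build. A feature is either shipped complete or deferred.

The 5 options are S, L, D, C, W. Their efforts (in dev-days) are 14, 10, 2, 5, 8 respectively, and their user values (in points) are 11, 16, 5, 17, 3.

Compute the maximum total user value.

L + C: effort 10 + 5 = 15 ≤ 17, user value 16 + 17 = 33.
D + C + W: effort 2 + 5 + 8 = 15 ≤ 17, user value 5 + 17 + 3 = 25.
L + D + C: effort 10 + 2 + 5 = 17 ≤ 17, user value 16 + 5 + 17 = 38.
Best is L, D, and C with total user value 38.

38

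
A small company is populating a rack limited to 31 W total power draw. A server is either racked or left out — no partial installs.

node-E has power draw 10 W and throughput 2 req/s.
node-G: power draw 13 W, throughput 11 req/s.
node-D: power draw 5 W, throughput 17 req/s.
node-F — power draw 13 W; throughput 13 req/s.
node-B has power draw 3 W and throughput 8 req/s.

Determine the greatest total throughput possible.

41

node-E + node-D + node-F + node-B: power draw 10 + 5 + 13 + 3 = 31 ≤ 31, throughput 2 + 17 + 13 + 8 = 40.
node-G + node-D + node-F: power draw 13 + 5 + 13 = 31 ≤ 31, throughput 11 + 17 + 13 = 41.
Best is node-G, node-D, and node-F with total throughput 41.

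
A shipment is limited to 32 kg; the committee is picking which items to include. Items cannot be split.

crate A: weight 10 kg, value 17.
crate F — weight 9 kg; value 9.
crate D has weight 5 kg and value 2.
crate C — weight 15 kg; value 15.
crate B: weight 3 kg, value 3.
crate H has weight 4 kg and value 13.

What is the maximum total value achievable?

crate A + crate C + crate H: weight 10 + 15 + 4 = 29 ≤ 32, value 17 + 15 + 13 = 45.
crate A + crate C + crate B + crate H: weight 10 + 15 + 3 + 4 = 32 ≤ 32, value 17 + 15 + 3 + 13 = 48.
Best is crate A, crate C, crate B, and crate H with total value 48.

48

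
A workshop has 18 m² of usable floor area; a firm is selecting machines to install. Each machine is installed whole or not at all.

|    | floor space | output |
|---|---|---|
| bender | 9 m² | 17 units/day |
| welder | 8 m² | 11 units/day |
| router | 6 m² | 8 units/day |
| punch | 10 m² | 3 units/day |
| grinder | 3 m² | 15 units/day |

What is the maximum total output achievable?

bender + grinder: floor space 9 + 3 = 12 ≤ 18, output 17 + 15 = 32.
welder + router + grinder: floor space 8 + 6 + 3 = 17 ≤ 18, output 11 + 8 + 15 = 34.
bender + router + grinder: floor space 9 + 6 + 3 = 18 ≤ 18, output 17 + 8 + 15 = 40.
Best is bender, router, and grinder with total output 40.

40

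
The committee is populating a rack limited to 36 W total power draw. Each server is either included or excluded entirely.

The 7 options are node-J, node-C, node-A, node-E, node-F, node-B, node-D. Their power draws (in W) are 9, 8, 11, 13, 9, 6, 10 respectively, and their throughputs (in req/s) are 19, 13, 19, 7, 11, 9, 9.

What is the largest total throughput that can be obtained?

60

Take node-J, node-C, node-A, and node-B: power draw 9 + 8 + 11 + 6 = 34 ≤ 36, throughput 19 + 13 + 19 + 9 = 60.
No other feasible combination does better.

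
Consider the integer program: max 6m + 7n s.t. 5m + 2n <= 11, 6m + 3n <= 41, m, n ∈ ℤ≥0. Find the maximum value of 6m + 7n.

35

(m,n)=(0,5) is feasible, giving 35.
(m,n)=(0,4) is feasible, giving 28.
The best lattice point is (0,5), giving 35.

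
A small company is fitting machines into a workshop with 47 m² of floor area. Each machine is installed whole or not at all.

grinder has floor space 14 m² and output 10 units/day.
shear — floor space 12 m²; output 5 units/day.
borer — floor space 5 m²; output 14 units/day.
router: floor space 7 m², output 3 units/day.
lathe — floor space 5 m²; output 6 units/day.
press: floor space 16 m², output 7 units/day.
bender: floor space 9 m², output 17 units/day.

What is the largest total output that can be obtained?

Allowing fractional choices, the relaxed optimum would be about 53.1, but machines are indivisible.
grinder + shear + borer + lathe + bender: floor space 14 + 12 + 5 + 5 + 9 = 45 ≤ 47, output 10 + 5 + 14 + 6 + 17 = 52.
grinder + shear + borer + router + bender: floor space 14 + 12 + 5 + 7 + 9 = 47 ≤ 47, output 10 + 5 + 14 + 3 + 17 = 49.
grinder + borer + router + lathe + bender: floor space 14 + 5 + 7 + 5 + 9 = 40 ≤ 47, output 10 + 14 + 3 + 6 + 17 = 50.
Best is grinder, shear, borer, lathe, and bender with total output 52.

52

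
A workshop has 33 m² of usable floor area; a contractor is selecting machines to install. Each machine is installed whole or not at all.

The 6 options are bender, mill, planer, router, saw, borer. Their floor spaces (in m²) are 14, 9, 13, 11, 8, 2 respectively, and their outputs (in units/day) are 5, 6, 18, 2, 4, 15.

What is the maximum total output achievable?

This is a 0-1 knapsack instance.
Take mill, planer, saw, and borer: floor space 9 + 13 + 8 + 2 = 32 ≤ 33, output 6 + 18 + 4 + 15 = 43.
No other feasible combination does better.

43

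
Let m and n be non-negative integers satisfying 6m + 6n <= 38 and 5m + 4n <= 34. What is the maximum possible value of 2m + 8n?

48

(m,n)=(0,6): 6·0+6·6=36≤38, 5·0+4·6=24≤34, objective 48.
(m,n)=(1,5): 6·1+6·5=36≤38, 5·1+4·5=25≤34, objective 42.
Maximum is 48 at (m,n)=(0,6).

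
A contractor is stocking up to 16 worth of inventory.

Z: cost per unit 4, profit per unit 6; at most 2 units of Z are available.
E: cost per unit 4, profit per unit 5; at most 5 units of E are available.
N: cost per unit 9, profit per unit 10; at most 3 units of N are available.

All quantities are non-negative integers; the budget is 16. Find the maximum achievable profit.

22

This is a bounded integer knapsack.
2×Z and 2×E: cost 16 ≤ 16, profit 2·6 + 2·5 = 22.
1×Z and 3×E: cost 16 ≤ 16, profit 1·6 + 3·5 = 21.
Best is 22.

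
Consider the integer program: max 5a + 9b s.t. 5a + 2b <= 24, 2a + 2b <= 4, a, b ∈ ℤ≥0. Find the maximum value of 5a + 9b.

18

(a,b)=(0,2): 5·0+2·2=4≤24, 2·0+2·2=4≤4, objective 18.
(a,b)=(1,1): 5·1+2·1=7≤24, 2·1+2·1=4≤4, objective 14.
(a,b)=(0,1): 5·0+2·1=2≤24, 2·0+2·1=2≤4, objective 9.
The best lattice point is (0,2), giving 18.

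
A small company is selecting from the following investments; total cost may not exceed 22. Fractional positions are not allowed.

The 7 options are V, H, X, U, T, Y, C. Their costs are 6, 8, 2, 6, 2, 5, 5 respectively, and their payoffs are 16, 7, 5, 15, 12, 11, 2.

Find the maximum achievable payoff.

Take V, X, U, T, and Y: cost 6 + 2 + 6 + 2 + 5 = 21 ≤ 22, payoff 16 + 5 + 15 + 12 + 11 = 59.
No other feasible combination does better.

59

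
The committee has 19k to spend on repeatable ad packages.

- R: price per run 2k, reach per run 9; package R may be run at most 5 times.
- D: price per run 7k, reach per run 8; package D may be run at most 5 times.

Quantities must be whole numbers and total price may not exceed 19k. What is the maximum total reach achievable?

53

R has the best ratio (9/2); taking only R gives at most 5×9 = 45 (stopped by the supply cap of 5).
Mixing does better — 5×R and 1×D: price 17 ≤ 19, reach 5·9 + 1·8 = 53.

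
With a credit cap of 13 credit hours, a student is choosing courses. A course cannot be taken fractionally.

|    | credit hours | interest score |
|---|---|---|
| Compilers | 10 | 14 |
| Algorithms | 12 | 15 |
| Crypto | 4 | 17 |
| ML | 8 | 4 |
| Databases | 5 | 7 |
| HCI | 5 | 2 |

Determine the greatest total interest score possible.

24

Take Crypto and Databases: credit hours 4 + 5 = 9 ≤ 13, interest score 17 + 7 = 24.
No other feasible combination does better.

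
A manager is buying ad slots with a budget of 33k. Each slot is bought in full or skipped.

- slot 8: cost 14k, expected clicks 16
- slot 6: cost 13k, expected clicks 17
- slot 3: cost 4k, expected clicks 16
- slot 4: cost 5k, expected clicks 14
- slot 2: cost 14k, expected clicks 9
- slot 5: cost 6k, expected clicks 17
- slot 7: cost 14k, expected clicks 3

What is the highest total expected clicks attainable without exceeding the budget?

64

This is a 0-1 knapsack instance.
Allowing fractional choices, the relaxed optimum would be about 69.7, but ad slots are indivisible.
slot 6 + slot 3 + slot 4 + slot 5: cost 13 + 4 + 5 + 6 = 28 ≤ 33, expected clicks 17 + 16 + 14 + 17 = 64.
slot 8 + slot 3 + slot 4 + slot 5: cost 14 + 4 + 5 + 6 = 29 ≤ 33, expected clicks 16 + 16 + 14 + 17 = 63.
Best is slot 6, slot 3, slot 4, and slot 5 with total expected clicks 64.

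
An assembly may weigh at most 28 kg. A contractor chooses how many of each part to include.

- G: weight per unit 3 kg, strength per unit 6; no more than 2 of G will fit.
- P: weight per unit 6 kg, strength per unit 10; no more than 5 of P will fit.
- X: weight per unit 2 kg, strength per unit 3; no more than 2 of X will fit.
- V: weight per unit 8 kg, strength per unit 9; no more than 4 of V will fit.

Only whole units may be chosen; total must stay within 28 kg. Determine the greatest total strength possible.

48

G has the best ratio (6/3); taking only G gives at most 2×6 = 12 (stopped by the supply cap of 2).
Mixing does better — 2×G, 3×P, and 2×X: weight 28 ≤ 28, strength 2·6 + 3·10 + 2·3 = 48.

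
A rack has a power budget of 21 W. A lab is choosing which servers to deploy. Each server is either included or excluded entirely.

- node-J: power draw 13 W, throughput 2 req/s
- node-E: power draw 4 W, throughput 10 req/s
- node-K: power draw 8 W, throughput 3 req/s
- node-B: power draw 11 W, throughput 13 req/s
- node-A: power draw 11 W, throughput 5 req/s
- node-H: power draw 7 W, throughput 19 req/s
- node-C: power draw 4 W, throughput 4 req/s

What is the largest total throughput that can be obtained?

This is an integer program with binary decision variables.
Take node-E, node-H, and node-C: power draw 4 + 7 + 4 = 15 ≤ 21, throughput 10 + 19 + 4 = 33.
No other feasible combination does better.

33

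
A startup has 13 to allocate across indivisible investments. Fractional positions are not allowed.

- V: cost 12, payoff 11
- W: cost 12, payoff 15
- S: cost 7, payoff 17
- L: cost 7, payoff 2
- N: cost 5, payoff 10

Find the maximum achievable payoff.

27

S: cost 7 ≤ 13, payoff 17.
S + N: cost 7 + 5 = 12 ≤ 13, payoff 17 + 10 = 27.
W: cost 12 ≤ 13, payoff 15.
Best is S and N with total payoff 27.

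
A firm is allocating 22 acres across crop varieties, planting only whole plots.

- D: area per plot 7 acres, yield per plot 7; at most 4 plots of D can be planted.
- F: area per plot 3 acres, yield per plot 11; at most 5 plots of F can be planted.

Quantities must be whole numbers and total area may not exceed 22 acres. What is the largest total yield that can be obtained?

62

F has the best ratio (11/3); taking only F gives at most 5×11 = 55 (stopped by the supply cap of 5).
Mixing does better — 1×D and 5×F: area 22 ≤ 22, yield 1·7 + 5·11 = 62.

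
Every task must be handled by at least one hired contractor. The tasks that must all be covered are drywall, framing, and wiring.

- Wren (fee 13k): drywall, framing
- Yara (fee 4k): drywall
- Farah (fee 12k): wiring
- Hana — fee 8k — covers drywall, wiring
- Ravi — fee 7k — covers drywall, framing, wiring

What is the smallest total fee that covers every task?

7

Ravi alone covers drywall, framing, wiring — every task.
Total fee: 7.
No cover costs less than 7.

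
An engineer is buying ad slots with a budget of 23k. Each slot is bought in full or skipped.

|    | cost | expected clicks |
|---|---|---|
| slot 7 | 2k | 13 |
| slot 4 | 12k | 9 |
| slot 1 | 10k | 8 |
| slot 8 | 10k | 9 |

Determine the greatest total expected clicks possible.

Take slot 7, slot 1, and slot 8: cost 2 + 10 + 10 = 22 ≤ 23, expected clicks 13 + 8 + 9 = 30.
No other feasible combination does better.

30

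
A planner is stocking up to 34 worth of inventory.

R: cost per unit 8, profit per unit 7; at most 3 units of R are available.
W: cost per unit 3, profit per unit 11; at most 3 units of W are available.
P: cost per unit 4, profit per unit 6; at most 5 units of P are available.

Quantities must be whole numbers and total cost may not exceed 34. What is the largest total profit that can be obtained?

64

W has the best ratio (11/3); taking only W gives at most 3×11 = 33 (stopped by the supply cap of 3).
Mixing does better — 1×R, 3×W, and 4×P: cost 33 ≤ 34, profit 1·7 + 3·11 + 4·6 = 64.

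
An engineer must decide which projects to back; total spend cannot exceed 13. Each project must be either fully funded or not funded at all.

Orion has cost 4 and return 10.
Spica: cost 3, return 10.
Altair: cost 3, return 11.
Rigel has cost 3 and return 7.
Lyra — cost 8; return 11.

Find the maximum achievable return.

Orion + Spica + Altair: cost 4 + 3 + 3 = 10 ≤ 13, return 10 + 10 + 11 = 31.
Spica + Altair + Rigel: cost 3 + 3 + 3 = 9 ≤ 13, return 10 + 11 + 7 = 28.
Orion + Spica + Altair + Rigel: cost 4 + 3 + 3 + 3 = 13 ≤ 13, return 10 + 10 + 11 + 7 = 38.
Best is Orion, Spica, Altair, and Rigel with total return 38.

38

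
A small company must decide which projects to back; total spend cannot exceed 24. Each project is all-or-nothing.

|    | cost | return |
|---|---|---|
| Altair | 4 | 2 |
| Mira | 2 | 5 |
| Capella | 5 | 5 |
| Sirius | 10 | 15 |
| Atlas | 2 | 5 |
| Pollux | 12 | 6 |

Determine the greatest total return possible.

32

Take Altair, Mira, Capella, Sirius, and Atlas: cost 4 + 2 + 5 + 10 + 2 = 23 ≤ 24, return 2 + 5 + 5 + 15 + 5 = 32.
No other feasible combination does better.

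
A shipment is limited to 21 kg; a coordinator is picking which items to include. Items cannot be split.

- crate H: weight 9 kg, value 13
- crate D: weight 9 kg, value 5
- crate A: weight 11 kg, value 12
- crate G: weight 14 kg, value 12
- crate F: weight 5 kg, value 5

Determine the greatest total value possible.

25

crate H + crate A: weight 9 + 11 = 20 ≤ 21, value 13 + 12 = 25.
crate H + crate F: weight 9 + 5 = 14 ≤ 21, value 13 + 5 = 18.
Best is crate H and crate A with total value 25.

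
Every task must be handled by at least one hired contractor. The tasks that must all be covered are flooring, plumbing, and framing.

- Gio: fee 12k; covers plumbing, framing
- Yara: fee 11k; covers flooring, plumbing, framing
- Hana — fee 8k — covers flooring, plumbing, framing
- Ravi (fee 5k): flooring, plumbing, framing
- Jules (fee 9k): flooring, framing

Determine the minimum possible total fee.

This is a weighted set-cover instance.
Ravi alone covers flooring, plumbing, framing — every task.
Total fee: 5.

5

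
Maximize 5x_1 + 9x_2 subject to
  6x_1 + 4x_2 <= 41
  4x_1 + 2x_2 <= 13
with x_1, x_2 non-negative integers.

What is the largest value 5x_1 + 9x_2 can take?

54

The continuous relaxation peaks at (0, 6.5) with value 58.50; rounding to a feasible lattice point costs some objective.
(x_1,x_2)=(0,6): 6·0+4·6=24≤41, 4·0+2·6=12≤13, objective 54.
(x_1,x_2)=(0,5): 6·0+4·5=20≤41, 4·0+2·5=10≤13, objective 45.
No feasible integer point exceeds 54.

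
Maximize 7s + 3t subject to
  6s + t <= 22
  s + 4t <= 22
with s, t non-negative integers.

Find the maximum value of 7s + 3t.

33

Relaxing integrality, the LP optimum is 34.43 at (s,t) = (2.87, 4.78), which is not an integer point.
(s,t)=(3,4): 6·3+1·4=22≤22, 1·3+4·4=19≤22, objective 33.
(s,t)=(3,3): 6·3+1·3=21≤22, 1·3+4·3=15≤22, objective 30.
(s,t)=(2,5): 6·2+1·5=17≤22, 1·2+4·5=22≤22, objective 29.
No feasible integer point exceeds 33.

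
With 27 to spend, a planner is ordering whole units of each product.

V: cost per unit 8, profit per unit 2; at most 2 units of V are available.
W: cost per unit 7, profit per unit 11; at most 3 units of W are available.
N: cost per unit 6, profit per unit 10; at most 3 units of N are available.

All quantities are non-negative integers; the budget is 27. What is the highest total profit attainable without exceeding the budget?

43

This is a bounded integer knapsack.
N has the best ratio (10/6); taking only N gives at most 3×10 = 30 (stopped by the supply cap of 3).
Mixing does better — 3×W and 1×N: cost 27 ≤ 27, profit 3·11 + 1·10 = 43.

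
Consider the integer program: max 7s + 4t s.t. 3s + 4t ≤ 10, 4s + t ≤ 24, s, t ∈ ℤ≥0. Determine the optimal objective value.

21

Relaxing integrality, the LP optimum is 23.33 at (s,t) = (3.33, 0), which is not an integer point.
(s,t)=(3,0): 3·3+4·0=9≤10, 4·3+1·0=12≤24, objective 21.
(s,t)=(2,1): 3·2+4·1=10≤10, 4·2+1·1=9≤24, objective 18.
(s,t)=(2,0): 3·2+4·0=6≤10, 4·2+1·0=8≤24, objective 14.
The best lattice point is (3,0), giving 21.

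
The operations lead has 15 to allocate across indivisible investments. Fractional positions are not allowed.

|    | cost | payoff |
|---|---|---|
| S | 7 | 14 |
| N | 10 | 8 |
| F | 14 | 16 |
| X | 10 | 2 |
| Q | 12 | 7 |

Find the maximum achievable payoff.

Take F: cost 14 ≤ 15, payoff 16.
No other feasible combination does better.

16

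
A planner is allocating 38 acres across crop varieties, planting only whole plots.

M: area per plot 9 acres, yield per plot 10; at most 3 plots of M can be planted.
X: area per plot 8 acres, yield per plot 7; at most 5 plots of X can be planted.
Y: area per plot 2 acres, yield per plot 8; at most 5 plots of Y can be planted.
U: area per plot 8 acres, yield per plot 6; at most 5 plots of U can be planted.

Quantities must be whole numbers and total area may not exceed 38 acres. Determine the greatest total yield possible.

Take 3×M and 5×Y: area 37 ≤ 38, yield 3·10 + 5·8 = 70.
Y has the best ratio (8/2) and is taken to its limit of 5; remaining capacity is filled optimally with the others.

70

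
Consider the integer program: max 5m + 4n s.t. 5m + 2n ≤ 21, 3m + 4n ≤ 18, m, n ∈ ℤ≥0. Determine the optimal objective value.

(m,n)=(3,2) is feasible, giving 23.
(m,n)=(2,3) is feasible, giving 22.
(m,n)=(4,0) is feasible, giving 20.
(m,n)=(3,1) is feasible, giving 19.
No feasible integer point exceeds 23.

23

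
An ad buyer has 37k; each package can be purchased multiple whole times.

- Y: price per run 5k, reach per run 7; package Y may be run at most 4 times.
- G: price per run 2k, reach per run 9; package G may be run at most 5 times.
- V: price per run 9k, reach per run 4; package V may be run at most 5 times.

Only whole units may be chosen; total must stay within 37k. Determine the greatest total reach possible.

73

G has the best ratio (9/2); taking only G gives at most 5×9 = 45 (stopped by the supply cap of 5).
Mixing does better — 4×Y and 5×G: price 30 ≤ 37, reach 4·7 + 5·9 = 73.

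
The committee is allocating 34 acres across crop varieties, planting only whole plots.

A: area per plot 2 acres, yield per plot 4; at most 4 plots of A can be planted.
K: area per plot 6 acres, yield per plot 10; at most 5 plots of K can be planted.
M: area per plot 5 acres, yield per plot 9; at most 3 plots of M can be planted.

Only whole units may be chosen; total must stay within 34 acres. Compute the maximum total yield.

60

A has the best ratio (4/2); taking only A gives at most 4×4 = 16 (stopped by the supply cap of 4).
Mixing does better — 3×A, 3×K, and 2×M: area 34 ≤ 34, yield 3·4 + 3·10 + 2·9 = 60.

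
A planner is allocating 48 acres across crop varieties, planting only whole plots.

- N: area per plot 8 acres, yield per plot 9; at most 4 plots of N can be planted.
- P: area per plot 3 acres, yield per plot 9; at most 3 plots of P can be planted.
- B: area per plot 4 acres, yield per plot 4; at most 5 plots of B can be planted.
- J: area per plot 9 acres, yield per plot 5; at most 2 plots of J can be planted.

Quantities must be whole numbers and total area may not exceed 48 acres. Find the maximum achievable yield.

67

P has the best ratio (9/3); taking only P gives at most 3×9 = 27 (stopped by the supply cap of 3).
Mixing does better — 4×N, 3×P, and 1×B: area 45 ≤ 48, yield 4·9 + 3·9 + 1·4 = 67.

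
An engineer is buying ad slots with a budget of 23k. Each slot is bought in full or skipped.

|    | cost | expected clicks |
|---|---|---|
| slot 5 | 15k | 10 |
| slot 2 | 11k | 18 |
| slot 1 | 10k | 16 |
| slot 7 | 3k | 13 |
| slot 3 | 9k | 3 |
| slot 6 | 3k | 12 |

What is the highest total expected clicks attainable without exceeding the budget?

Allowing fractional choices, the relaxed optimum would be about 52.6, but ad slots are indivisible.
slot 1 + slot 7 + slot 6: cost 10 + 3 + 3 = 16 ≤ 23, expected clicks 16 + 13 + 12 = 41.
slot 2 + slot 7 + slot 6: cost 11 + 3 + 3 = 17 ≤ 23, expected clicks 18 + 13 + 12 = 43.
Best is slot 2, slot 7, and slot 6 with total expected clicks 43.

43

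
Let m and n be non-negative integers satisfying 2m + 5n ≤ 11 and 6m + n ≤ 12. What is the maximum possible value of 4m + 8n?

(m,n)=(0,2): 2·0+5·2=10≤11, 6·0+1·2=2≤12, objective 16.
(m,n)=(1,1): 2·1+5·1=7≤11, 6·1+1·1=7≤12, objective 12.
(m,n)=(0,1): 2·0+5·1=5≤11, 6·0+1·1=1≤12, objective 8.
Maximum is 16 at (m,n)=(0,2).

16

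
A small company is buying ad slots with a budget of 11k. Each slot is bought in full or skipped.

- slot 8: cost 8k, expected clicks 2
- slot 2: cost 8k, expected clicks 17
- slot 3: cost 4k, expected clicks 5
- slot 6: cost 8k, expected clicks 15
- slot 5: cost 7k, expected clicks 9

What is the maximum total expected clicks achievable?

17

This is an integer program with binary decision variables.
Take slot 2: cost 8 ≤ 11, expected clicks 17.
No other feasible combination does better.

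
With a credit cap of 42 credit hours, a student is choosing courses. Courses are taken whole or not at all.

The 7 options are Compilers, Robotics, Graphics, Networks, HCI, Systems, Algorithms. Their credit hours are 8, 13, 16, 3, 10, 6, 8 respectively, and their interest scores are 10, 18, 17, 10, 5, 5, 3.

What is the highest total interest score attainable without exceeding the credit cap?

55

Treat it as a binary knapsack problem.
Allowing fractional choices, the relaxed optimum would be about 56.7, but courses are indivisible.
Compilers + Robotics + Graphics + Networks: credit hours 8 + 13 + 16 + 3 = 40 ≤ 42, interest score 10 + 18 + 17 + 10 = 55.
Robotics + Graphics + Networks + HCI: credit hours 13 + 16 + 3 + 10 = 42 ≤ 42, interest score 18 + 17 + 10 + 5 = 50.
Robotics + Graphics + Networks + Systems: credit hours 13 + 16 + 3 + 6 = 38 ≤ 42, interest score 18 + 17 + 10 + 5 = 50.
Best is Compilers, Robotics, Graphics, and Networks with total interest score 55.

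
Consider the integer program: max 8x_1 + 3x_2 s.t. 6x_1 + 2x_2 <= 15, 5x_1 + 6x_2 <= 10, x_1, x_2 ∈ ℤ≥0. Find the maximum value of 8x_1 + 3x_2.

(x_1,x_2)=(2,0): 6·2+2·0=12≤15, 5·2+6·0=10≤10, objective 16.
(x_1,x_2)=(1,0): 6·1+2·0=6≤15, 5·1+6·0=5≤10, objective 8.
No feasible integer point exceeds 16.

16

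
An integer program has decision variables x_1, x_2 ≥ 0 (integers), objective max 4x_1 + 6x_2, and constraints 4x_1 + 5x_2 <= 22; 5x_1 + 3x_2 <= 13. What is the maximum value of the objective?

24

The continuous relaxation peaks at (0, 4.33) with value 26.00; rounding to a feasible lattice point costs some objective.
(x_1,x_2)=(0,4): 4·0+5·4=20≤22, 5·0+3·4=12≤13, objective 24.
(x_1,x_2)=(0,3): 4·0+5·3=15≤22, 5·0+3·3=9≤13, objective 18.
No feasible integer point exceeds 24.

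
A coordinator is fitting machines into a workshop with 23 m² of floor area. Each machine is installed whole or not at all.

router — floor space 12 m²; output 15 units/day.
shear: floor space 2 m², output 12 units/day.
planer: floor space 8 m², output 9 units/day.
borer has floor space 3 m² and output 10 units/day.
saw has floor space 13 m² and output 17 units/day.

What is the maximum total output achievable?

Allowing fractional choices, the relaxed optimum would be about 45.2, but machines are indivisible.
shear + planer + saw: floor space 2 + 8 + 13 = 23 ≤ 23, output 12 + 9 + 17 = 38.
shear + borer + saw: floor space 2 + 3 + 13 = 18 ≤ 23, output 12 + 10 + 17 = 39.
Best is shear, borer, and saw with total output 39.

39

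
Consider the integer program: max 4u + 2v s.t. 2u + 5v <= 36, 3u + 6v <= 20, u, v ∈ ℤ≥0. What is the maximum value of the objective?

24

The continuous relaxation peaks at (6.67, 0) with value 26.67; rounding to a feasible lattice point costs some objective.
(u,v)=(6,0): 2·6+5·0=12≤36, 3·6+6·0=18≤20, objective 24.
(u,v)=(5,0): 2·5+5·0=10≤36, 3·5+6·0=15≤20, objective 20.
No feasible integer point exceeds 24.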